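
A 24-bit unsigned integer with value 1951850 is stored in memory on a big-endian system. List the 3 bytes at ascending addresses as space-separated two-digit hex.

1951850 in hexadecimal, padded to 24 bits, is 0x1DC86A.
Split into bytes (most-significant first): 1D C8 6A.
In big-endian order the high byte comes first in memory.
So the memory order matches the most-significant-first order: 1D C8 6A.

1D C8 6A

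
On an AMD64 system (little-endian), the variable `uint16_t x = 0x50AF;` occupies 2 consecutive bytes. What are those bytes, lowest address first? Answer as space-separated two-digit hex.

AF 50

Split into bytes (most-significant first): 50 AF.
In little-endian order the low byte comes first in memory.
So at ascending addresses the bytes are AF 50.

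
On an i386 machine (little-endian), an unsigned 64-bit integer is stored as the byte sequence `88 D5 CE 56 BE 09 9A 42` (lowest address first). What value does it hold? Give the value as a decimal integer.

Little-endian stores the least-significant byte at the lowest address.
Reassemble most-significant byte first: 42 9A 09 BE 56 CE D5 88 → 0x429A09BE56CED588.
0x429A09BE56CED588 = 4799159066021516680.

4799159066021516680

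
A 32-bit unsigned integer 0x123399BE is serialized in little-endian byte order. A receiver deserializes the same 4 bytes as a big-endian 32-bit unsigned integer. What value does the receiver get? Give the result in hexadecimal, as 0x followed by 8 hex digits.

0xBE993312

Stored little-endian, the bytes at ascending addresses are BE 99 33 12.
Read back as big-endian, the last byte is least significant, giving 0xBE993312.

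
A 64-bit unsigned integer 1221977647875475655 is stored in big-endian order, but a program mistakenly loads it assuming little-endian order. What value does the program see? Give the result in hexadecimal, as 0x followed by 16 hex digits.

0xC7C815493256F510

1221977647875475655 in 64-bit hexadecimal is 0x10F556324915C8C7.
Stored big-endian, the bytes at ascending addresses are 10 F5 56 32 49 15 C8 C7.
Read back as little-endian, the first byte is least significant, giving 0xC7C815493256F510.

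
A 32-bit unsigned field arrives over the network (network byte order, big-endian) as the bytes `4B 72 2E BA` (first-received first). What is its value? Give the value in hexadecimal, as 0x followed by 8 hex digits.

Big-endian stores the most-significant byte at the lowest address.
The bytes are already most-significant first: 0x4B722EBA.

0x4B722EBA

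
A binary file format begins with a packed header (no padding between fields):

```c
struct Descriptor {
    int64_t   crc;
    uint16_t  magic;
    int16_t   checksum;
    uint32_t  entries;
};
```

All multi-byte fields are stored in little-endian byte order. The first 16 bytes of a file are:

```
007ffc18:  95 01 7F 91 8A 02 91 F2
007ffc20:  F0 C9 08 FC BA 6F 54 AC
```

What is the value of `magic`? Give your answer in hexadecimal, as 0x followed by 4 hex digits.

0xC9F0

`magic` follows `crc` (8 bytes), so it starts at byte offset 8 and occupies 2 bytes.
Bytes at offsets 8..9: F0 C9.
Little-endian: lowest address holds the least-significant byte.
Reassemble most-significant byte first: C9 F0 → 0xC9F0.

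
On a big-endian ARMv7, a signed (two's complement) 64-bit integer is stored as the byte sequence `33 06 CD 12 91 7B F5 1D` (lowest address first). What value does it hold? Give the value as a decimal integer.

Big-endian stores the most-significant byte at the lowest address.
The bytes are already most-significant first: 0x3306CD12917BF51D.
0x3306CD12917BF51D = 3676851625428514077.

3676851625428514077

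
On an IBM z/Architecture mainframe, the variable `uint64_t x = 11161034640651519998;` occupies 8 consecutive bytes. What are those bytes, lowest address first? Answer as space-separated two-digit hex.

9A E3 F5 DF 39 DD 07 FE

11161034640651519998 in hexadecimal, padded to 64 bits, is 0x9AE3F5DF39DD07FE.
Split into bytes (most-significant first): 9A E3 F5 DF 39 DD 07 FE.
Big-endian stores the most-significant byte at the lowest address.
So the memory order matches the most-significant-first order: 9A E3 F5 DF 39 DD 07 FE.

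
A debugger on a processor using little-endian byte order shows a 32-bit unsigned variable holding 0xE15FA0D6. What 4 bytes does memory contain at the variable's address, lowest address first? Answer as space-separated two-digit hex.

D6 A0 5F E1

Split into bytes (most-significant first): E1 5F A0 D6.
In little-endian order the low byte comes first in memory.
So at ascending addresses the bytes are D6 A0 5F E1.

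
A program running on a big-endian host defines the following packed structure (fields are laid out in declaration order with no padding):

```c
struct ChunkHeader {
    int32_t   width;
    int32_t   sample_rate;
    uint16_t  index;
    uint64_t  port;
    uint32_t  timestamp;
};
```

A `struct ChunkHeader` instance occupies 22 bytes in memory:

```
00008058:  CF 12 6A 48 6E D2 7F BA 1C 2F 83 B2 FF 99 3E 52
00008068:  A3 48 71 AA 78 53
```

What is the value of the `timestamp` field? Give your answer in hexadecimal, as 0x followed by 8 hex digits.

0x71AA7853

`timestamp` follows `width` (4 B), `sample_rate` (4 B), `index` (2 B), `port` (8 B), so it starts at offset 4 + 4 + 2 + 8 = 18 and occupies 4 bytes.
Bytes at offsets 18..21: 71 AA 78 53.
Big-endian: lowest address holds the most-significant byte.
The bytes are already most-significant first: 0x71AA7853.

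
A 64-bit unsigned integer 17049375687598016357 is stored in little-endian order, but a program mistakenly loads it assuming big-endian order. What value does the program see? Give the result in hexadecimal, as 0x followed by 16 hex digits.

0x6507763DDB8C9BEC

17049375687598016357 in 64-bit hexadecimal is 0xEC9B8CDB3D760765.
Stored little-endian, the bytes at ascending addresses are 65 07 76 3D DB 8C 9B EC.
Read back as big-endian, the last byte is least significant, giving 0x6507763DDB8C9BEC.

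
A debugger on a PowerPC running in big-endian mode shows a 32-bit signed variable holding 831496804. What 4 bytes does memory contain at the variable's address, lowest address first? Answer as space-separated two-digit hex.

31 8F A2 64

831496804 in hexadecimal, padded to 32 bits, is 0x318FA264.
Split into bytes (most-significant first): 31 8F A2 64.
In big-endian order the high byte comes first in memory.
So the memory order matches the most-significant-first order: 31 8F A2 64.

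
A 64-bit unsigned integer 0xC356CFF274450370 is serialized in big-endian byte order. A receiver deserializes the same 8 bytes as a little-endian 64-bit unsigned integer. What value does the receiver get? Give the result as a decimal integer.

8071371325770258115

Stored big-endian, the bytes at ascending addresses are C3 56 CF F2 74 45 03 70.
Read back as little-endian, the first byte is least significant, giving 0x70034574F2CF56C3.
0x70034574F2CF56C3 = 8071371325770258115.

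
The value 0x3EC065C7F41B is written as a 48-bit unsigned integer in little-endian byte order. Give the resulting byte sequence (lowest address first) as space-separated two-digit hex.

1B F4 C7 65 C0 3E

Split into bytes (most-significant first): 3E C0 65 C7 F4 1B.
In little-endian order the low byte comes first in memory.
So at ascending addresses the bytes are 1B F4 C7 65 C0 3E.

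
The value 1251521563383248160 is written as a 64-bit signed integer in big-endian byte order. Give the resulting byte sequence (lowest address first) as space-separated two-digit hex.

11 5E 4C 3B 26 33 35 20

1251521563383248160 in hexadecimal, padded to 64 bits, is 0x115E4C3B26333520.
Split into bytes (most-significant first): 11 5E 4C 3B 26 33 35 20.
In big-endian order the high byte comes first in memory.
So the memory order matches the most-significant-first order: 11 5E 4C 3B 26 33 35 20.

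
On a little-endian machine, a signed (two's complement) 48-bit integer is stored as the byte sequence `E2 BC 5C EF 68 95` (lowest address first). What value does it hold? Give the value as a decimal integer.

In little-endian order the low byte comes first in memory.
Reassemble most-significant byte first: 95 68 EF 5C BC E2 → 0x9568EF5CBCE2.
Top bit is set, so as a signed 48-bit value this is 0x9568EF5CBCE2 − 2^48 = -117197051740958.

-117197051740958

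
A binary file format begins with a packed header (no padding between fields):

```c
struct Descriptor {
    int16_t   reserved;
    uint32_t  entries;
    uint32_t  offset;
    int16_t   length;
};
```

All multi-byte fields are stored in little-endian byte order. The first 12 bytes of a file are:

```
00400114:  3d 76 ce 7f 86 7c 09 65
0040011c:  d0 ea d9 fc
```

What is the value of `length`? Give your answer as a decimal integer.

`length` follows `reserved` (2 B), `entries` (4 B), `offset` (4 B), so it starts at offset 2 + 4 + 4 = 10 and occupies 2 bytes.
Bytes at offsets 10..11: D9 FC.
Little-endian stores the least-significant byte at the lowest address.
Reassemble most-significant byte first: FC D9 → 0xFCD9.
Top bit is set, so as a signed 16-bit value this is 0xFCD9 − 2^16 = -807.

-807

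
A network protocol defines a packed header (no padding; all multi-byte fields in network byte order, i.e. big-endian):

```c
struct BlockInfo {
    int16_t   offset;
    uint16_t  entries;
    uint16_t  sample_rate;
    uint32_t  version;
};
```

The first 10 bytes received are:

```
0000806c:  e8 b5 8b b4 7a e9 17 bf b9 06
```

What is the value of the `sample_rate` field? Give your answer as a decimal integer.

`sample_rate` follows `offset` (2 B), `entries` (2 B), so it starts at offset 2 + 2 = 4 and occupies 2 bytes.
Bytes at offsets 4..5: 7A E9.
In big-endian order the high byte comes first in memory.
The bytes are already most-significant first: 0x7AE9.
0x7AE9 = 31465.

31465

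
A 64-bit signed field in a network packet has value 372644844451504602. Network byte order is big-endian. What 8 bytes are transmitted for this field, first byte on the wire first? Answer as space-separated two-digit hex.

05 2B E6 82 FC E9 A1 DA

372644844451504602 in hexadecimal, padded to 64 bits, is 0x052BE682FCE9A1DA.
Split into bytes (most-significant first): 05 2B E6 82 FC E9 A1 DA.
Big-endian stores the most-significant byte at the lowest address.
So the memory order matches the most-significant-first order: 05 2B E6 82 FC E9 A1 DA.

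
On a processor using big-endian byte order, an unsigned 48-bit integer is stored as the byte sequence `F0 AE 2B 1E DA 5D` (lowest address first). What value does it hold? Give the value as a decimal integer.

264630838418013

In big-endian order the high byte comes first in memory.
The bytes are already most-significant first: 0xF0AE2B1EDA5D.
0xF0AE2B1EDA5D = 264630838418013.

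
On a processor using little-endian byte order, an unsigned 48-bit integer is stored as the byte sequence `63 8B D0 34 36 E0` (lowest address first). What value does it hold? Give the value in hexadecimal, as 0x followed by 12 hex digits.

Little-endian stores the least-significant byte at the lowest address.
Reassemble most-significant byte first: E0 36 34 D0 8B 63 → 0xE03634D08B63.

0xE03634D08B63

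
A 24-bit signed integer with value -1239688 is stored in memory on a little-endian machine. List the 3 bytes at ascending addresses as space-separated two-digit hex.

78 15 ED

Two's complement of -1239688 in 24 bits: 1239688 = 0x12EA88; invert → 0xED1577; add 1 → 0xED1578.
Split into bytes (most-significant first): ED 15 78.
Little-endian stores the least-significant byte at the lowest address.
So at ascending addresses the bytes are 78 15 ED.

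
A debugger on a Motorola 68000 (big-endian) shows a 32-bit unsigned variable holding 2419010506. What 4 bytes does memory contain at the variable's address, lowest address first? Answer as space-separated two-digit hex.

90 2F 2B CA

2419010506 in hexadecimal, padded to 32 bits, is 0x902F2BCA.
Split into bytes (most-significant first): 90 2F 2B CA.
In big-endian order the high byte comes first in memory.
So the memory order matches the most-significant-first order: 90 2F 2B CA.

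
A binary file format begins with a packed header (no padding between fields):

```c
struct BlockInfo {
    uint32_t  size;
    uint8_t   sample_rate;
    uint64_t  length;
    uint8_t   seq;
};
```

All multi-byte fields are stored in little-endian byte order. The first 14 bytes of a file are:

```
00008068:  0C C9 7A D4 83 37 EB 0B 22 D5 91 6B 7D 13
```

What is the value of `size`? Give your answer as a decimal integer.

3564816652

`size` is the first field, at byte offset 0, occupying 4 bytes.
Bytes at offsets 0..3: 0C C9 7A D4.
Little-endian stores the least-significant byte at the lowest address.
Reassemble most-significant byte first: D4 7A C9 0C → 0xD47AC90C.
0xD47AC90C = 3564816652.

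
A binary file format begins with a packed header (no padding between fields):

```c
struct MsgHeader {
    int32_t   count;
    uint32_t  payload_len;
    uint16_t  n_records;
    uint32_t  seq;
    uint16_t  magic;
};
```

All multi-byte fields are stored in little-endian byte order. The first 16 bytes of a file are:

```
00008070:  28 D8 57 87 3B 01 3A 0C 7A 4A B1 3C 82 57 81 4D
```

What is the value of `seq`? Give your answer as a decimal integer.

1468153009

`seq` follows `count` (4 B), `payload_len` (4 B), `n_records` (2 B), so it starts at offset 4 + 4 + 2 = 10 and occupies 4 bytes.
Bytes at offsets 10..13: B1 3C 82 57.
In little-endian order the low byte comes first in memory.
Reassemble most-significant byte first: 57 82 3C B1 → 0x57823CB1.
0x57823CB1 = 1468153009.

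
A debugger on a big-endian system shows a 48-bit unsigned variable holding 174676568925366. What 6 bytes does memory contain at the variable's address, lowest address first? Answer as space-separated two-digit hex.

9E DE 0E D7 64 B6

174676568925366 in hexadecimal, padded to 48 bits, is 0x9EDE0ED764B6.
Split into bytes (most-significant first): 9E DE 0E D7 64 B6.
In big-endian order the high byte comes first in memory.
So the memory order matches the most-significant-first order: 9E DE 0E D7 64 B6.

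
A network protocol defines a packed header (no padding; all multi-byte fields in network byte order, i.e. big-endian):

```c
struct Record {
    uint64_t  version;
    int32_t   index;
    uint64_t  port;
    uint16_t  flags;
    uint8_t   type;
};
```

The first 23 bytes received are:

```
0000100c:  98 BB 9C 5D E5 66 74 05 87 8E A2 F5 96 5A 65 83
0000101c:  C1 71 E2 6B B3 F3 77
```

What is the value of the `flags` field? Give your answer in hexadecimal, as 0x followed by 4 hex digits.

0xB3F3

`flags` follows `version` (8 B), `index` (4 B), `port` (8 B), so it starts at offset 8 + 4 + 8 = 20 and occupies 2 bytes.
Bytes at offsets 20..21: B3 F3.
In big-endian order the high byte comes first in memory.
The bytes are already most-significant first: 0xB3F3.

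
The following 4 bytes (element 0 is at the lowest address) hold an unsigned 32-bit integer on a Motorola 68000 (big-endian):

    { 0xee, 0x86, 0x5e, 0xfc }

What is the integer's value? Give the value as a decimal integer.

4001783548

Big-endian stores the most-significant byte at the lowest address.
The bytes are already most-significant first: 0xEE865EFC.
0xEE865EFC = 4001783548.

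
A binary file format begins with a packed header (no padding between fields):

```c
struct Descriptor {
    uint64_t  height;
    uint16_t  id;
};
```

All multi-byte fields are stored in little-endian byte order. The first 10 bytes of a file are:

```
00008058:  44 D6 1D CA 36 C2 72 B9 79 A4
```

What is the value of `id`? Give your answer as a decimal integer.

42105

`id` follows `height` (8 bytes), so it starts at byte offset 8 and occupies 2 bytes.
Bytes at offsets 8..9: 79 A4.
In little-endian order the low byte comes first in memory.
Reassemble most-significant byte first: A4 79 → 0xA479.
0xA479 = 42105.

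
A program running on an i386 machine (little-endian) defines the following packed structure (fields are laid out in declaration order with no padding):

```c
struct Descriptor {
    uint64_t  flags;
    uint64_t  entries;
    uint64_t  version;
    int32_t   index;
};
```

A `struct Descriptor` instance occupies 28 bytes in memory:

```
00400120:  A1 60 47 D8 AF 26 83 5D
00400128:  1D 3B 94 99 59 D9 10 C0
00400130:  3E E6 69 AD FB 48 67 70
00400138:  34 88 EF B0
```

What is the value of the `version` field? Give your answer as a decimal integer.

8099522700632516158

`version` follows `flags` (8 B), `entries` (8 B), so it starts at offset 8 + 8 = 16 and occupies 8 bytes.
Bytes at offsets 16..23: 3E E6 69 AD FB 48 67 70.
Little-endian: lowest address holds the least-significant byte.
Reassemble most-significant byte first: 70 67 48 FB AD 69 E6 3E → 0x706748FBAD69E63E.
0x706748FBAD69E63E = 8099522700632516158.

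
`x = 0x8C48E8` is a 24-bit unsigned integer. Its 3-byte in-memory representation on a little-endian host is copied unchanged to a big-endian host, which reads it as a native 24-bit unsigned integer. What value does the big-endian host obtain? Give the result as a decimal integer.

Stored little-endian, the bytes at ascending addresses are E8 48 8C.
Read back as big-endian, the last byte is least significant, giving 0xE8488C.
0xE8488C = 15222924.

15222924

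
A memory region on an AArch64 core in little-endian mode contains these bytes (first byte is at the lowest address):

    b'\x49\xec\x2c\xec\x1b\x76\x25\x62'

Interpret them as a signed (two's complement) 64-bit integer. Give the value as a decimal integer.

7072188652153793609

Little-endian stores the least-significant byte at the lowest address.
Reassemble most-significant byte first: 62 25 76 1B EC 2C EC 49 → 0x6225761BEC2CEC49.
0x6225761BEC2CEC49 = 7072188652153793609.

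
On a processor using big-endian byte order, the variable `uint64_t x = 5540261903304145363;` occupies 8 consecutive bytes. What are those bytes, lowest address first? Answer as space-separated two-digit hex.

4C E2 F6 D8 F5 12 B9 D3

5540261903304145363 in hexadecimal, padded to 64 bits, is 0x4CE2F6D8F512B9D3.
Split into bytes (most-significant first): 4C E2 F6 D8 F5 12 B9 D3.
In big-endian order the high byte comes first in memory.
So the memory order matches the most-significant-first order: 4C E2 F6 D8 F5 12 B9 D3.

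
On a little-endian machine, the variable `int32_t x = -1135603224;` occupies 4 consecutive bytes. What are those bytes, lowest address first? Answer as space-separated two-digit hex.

Two's complement of -1135603224 in 32 bits: 1135603224 = 0x43AFEE18; invert → 0xBC5011E7; add 1 → 0xBC5011E8.
Split into bytes (most-significant first): BC 50 11 E8.
Little-endian: lowest address holds the least-significant byte.
So at ascending addresses the bytes are E8 11 50 BC.

E8 11 50 BC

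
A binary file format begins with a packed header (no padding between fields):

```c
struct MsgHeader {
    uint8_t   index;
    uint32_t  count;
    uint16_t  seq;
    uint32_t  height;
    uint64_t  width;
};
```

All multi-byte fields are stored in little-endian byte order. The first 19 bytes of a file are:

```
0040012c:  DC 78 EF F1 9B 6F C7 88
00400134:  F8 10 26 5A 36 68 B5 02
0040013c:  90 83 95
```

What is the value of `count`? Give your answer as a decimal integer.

`count` follows `index` (1 byte), so it starts at byte offset 1 and occupies 4 bytes.
Bytes at offsets 1..4: 78 EF F1 9B.
In little-endian order the low byte comes first in memory.
Reassemble most-significant byte first: 9B F1 EF 78 → 0x9BF1EF78.
0x9BF1EF78 = 2616323960.

2616323960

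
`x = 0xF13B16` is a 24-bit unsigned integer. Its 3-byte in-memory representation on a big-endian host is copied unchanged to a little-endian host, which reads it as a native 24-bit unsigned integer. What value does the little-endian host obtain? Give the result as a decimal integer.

1457137

Stored big-endian, the bytes at ascending addresses are F1 3B 16.
Read back as little-endian, the first byte is least significant, giving 0x163BF1.
0x163BF1 = 1457137.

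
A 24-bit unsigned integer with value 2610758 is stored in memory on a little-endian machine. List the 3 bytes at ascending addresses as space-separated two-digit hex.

46 D6 27

2610758 in hexadecimal, padded to 24 bits, is 0x27D646.
Split into bytes (most-significant first): 27 D6 46.
Little-endian: lowest address holds the least-significant byte.
So at ascending addresses the bytes are 46 D6 27.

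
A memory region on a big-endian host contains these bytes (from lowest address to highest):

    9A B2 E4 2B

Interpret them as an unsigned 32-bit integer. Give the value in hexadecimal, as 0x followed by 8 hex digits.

0x9AB2E42B

Big-endian: lowest address holds the most-significant byte.
The bytes are already most-significant first: 0x9AB2E42B.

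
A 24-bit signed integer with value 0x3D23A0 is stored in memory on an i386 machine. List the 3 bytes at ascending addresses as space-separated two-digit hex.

Split into bytes (most-significant first): 3D 23 A0.
Little-endian stores the least-significant byte at the lowest address.
So at ascending addresses the bytes are A0 23 3D.

A0 23 3D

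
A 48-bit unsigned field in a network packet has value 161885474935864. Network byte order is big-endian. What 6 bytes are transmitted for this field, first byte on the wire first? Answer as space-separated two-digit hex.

161885474935864 in hexadecimal, padded to 48 bits, is 0x933BE63A5438.
Split into bytes (most-significant first): 93 3B E6 3A 54 38.
In big-endian order the high byte comes first in memory.
So the memory order matches the most-significant-first order: 93 3B E6 3A 54 38.

93 3B E6 3A 54 38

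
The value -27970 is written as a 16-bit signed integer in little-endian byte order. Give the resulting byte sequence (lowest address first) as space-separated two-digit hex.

Two's complement of -27970 in 16 bits: 27970 = 0x6D42; invert → 0x92BD; add 1 → 0x92BE.
Split into bytes (most-significant first): 92 BE.
Little-endian: lowest address holds the least-significant byte.
So at ascending addresses the bytes are BE 92.

BE 92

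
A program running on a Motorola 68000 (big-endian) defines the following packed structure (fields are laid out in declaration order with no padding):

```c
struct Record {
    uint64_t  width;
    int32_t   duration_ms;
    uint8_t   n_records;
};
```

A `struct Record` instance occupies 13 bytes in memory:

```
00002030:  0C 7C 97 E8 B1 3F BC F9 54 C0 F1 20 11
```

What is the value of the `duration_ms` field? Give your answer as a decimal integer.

1421930784

`duration_ms` follows `width` (8 bytes), so it starts at byte offset 8 and occupies 4 bytes.
Bytes at offsets 8..11: 54 C0 F1 20.
Big-endian stores the most-significant byte at the lowest address.
The bytes are already most-significant first: 0x54C0F120.
0x54C0F120 = 1421930784.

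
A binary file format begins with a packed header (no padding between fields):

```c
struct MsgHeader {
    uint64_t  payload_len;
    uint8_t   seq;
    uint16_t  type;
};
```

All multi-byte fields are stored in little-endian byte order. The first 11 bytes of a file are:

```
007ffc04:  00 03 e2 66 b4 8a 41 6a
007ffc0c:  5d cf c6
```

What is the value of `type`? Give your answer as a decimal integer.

50895

`type` follows `payload_len` (8 B), `seq` (1 B), so it starts at offset 8 + 1 = 9 and occupies 2 bytes.
Bytes at offsets 9..10: CF C6.
Little-endian stores the least-significant byte at the lowest address.
Reassemble most-significant byte first: C6 CF → 0xC6CF.
0xC6CF = 50895.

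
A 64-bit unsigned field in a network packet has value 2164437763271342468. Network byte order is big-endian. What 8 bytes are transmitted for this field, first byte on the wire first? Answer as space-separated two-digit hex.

2164437763271342468 in hexadecimal, padded to 64 bits, is 0x1E09A0AD923AB984.
Split into bytes (most-significant first): 1E 09 A0 AD 92 3A B9 84.
Big-endian stores the most-significant byte at the lowest address.
So the memory order matches the most-significant-first order: 1E 09 A0 AD 92 3A B9 84.

1E 09 A0 AD 92 3A B9 84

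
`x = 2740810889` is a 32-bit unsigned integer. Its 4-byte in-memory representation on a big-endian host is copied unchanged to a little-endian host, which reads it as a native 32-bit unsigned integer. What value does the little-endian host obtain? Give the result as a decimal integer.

2740810889 in 32-bit hexadecimal is 0xA35D7489.
Stored big-endian, the bytes at ascending addresses are A3 5D 74 89.
Read back as little-endian, the first byte is least significant, giving 0x89745DA3.
0x89745DA3 = 2306104739.

2306104739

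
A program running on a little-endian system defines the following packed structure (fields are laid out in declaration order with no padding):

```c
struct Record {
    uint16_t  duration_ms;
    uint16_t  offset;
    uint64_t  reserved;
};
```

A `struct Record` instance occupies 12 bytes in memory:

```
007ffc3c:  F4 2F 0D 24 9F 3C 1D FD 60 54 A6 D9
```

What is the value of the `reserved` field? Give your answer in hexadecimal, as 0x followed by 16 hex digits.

0xD9A65460FD1D3C9F

`reserved` follows `duration_ms` (2 B), `offset` (2 B), so it starts at offset 2 + 2 = 4 and occupies 8 bytes.
Bytes at offsets 4..11: 9F 3C 1D FD 60 54 A6 D9.
Little-endian stores the least-significant byte at the lowest address.
Reassemble most-significant byte first: D9 A6 54 60 FD 1D 3C 9F → 0xD9A65460FD1D3C9F.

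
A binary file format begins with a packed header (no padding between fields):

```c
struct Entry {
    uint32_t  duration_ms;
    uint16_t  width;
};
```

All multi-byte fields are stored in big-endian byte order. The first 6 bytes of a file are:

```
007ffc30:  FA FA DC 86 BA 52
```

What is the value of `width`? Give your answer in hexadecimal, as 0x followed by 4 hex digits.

`width` follows `duration_ms` (4 bytes), so it starts at byte offset 4 and occupies 2 bytes.
Bytes at offsets 4..5: BA 52.
Big-endian stores the most-significant byte at the lowest address.
The bytes are already most-significant first: 0xBA52.

0xBA52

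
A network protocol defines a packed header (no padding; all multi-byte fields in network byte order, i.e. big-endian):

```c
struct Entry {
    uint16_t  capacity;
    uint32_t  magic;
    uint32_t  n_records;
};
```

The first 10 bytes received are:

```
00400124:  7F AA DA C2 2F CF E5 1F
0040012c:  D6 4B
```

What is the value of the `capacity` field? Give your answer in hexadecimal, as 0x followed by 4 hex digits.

`capacity` is the first field, at byte offset 0, occupying 2 bytes.
Bytes at offsets 0..1: 7F AA.
Big-endian stores the most-significant byte at the lowest address.
The bytes are already most-significant first: 0x7FAA.

0x7FAA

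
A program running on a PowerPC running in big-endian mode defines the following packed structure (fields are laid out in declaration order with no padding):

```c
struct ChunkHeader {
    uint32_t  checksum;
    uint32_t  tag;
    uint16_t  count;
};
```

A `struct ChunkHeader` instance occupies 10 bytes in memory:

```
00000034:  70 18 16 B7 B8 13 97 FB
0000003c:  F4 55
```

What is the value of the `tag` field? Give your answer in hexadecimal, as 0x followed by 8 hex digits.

`tag` follows `checksum` (4 bytes), so it starts at byte offset 4 and occupies 4 bytes.
Bytes at offsets 4..7: B8 13 97 FB.
Big-endian stores the most-significant byte at the lowest address.
The bytes are already most-significant first: 0xB81397FB.

0xB81397FB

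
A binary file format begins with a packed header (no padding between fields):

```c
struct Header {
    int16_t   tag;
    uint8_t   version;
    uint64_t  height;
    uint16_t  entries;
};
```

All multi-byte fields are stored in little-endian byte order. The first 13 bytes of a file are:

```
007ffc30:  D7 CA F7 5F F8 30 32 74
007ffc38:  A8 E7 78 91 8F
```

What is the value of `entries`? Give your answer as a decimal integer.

36753

`entries` follows `tag` (2 B), `version` (1 B), `height` (8 B), so it starts at offset 2 + 1 + 8 = 11 and occupies 2 bytes.
Bytes at offsets 11..12: 91 8F.
Little-endian stores the least-significant byte at the lowest address.
Reassemble most-significant byte first: 8F 91 → 0x8F91.
0x8F91 = 36753.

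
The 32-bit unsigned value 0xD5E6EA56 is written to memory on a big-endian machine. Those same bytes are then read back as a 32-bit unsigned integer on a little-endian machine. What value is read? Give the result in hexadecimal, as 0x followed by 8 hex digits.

0x56EAE6D5

Stored big-endian, the bytes at ascending addresses are D5 E6 EA 56.
Read back as little-endian, the first byte is least significant, giving 0x56EAE6D5.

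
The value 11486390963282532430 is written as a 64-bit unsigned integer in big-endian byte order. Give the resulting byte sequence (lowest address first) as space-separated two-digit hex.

11486390963282532430 in hexadecimal, padded to 64 bits, is 0x9F67DBB93DB6584E.
Split into bytes (most-significant first): 9F 67 DB B9 3D B6 58 4E.
Big-endian: lowest address holds the most-significant byte.
So the memory order matches the most-significant-first order: 9F 67 DB B9 3D B6 58 4E.

9F 67 DB B9 3D B6 58 4E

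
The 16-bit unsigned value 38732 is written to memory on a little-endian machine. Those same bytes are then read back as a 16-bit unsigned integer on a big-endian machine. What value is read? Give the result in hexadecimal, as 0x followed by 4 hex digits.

38732 in 16-bit hexadecimal is 0x974C.
Stored little-endian, the bytes at ascending addresses are 4C 97.
Read back as big-endian, the last byte is least significant, giving 0x4C97.

0x4C97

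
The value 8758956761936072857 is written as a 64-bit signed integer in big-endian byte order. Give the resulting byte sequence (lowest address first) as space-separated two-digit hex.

79 8E 10 C4 9E 34 90 99

8758956761936072857 in hexadecimal, padded to 64 bits, is 0x798E10C49E349099.
Split into bytes (most-significant first): 79 8E 10 C4 9E 34 90 99.
Big-endian: lowest address holds the most-significant byte.
So the memory order matches the most-significant-first order: 79 8E 10 C4 9E 34 90 99.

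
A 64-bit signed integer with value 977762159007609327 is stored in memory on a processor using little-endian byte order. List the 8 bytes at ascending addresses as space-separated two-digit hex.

EF B1 77 D2 80 B5 91 0D

977762159007609327 in hexadecimal, padded to 64 bits, is 0x0D91B580D277B1EF.
Split into bytes (most-significant first): 0D 91 B5 80 D2 77 B1 EF.
In little-endian order the low byte comes first in memory.
So at ascending addresses the bytes are EF B1 77 D2 80 B5 91 0D.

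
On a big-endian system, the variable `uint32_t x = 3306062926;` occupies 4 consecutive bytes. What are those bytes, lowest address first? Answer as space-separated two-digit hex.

C5 0E 84 4E

3306062926 in hexadecimal, padded to 32 bits, is 0xC50E844E.
Split into bytes (most-significant first): C5 0E 84 4E.
Big-endian: lowest address holds the most-significant byte.
So the memory order matches the most-significant-first order: C5 0E 84 4E.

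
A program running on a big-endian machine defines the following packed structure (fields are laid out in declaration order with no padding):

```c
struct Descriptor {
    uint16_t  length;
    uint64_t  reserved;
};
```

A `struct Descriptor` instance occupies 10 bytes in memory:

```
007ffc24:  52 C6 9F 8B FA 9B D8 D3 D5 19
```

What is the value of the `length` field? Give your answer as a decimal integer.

`length` is the first field, at byte offset 0, occupying 2 bytes.
Bytes at offsets 0..1: 52 C6.
In big-endian order the high byte comes first in memory.
The bytes are already most-significant first: 0x52C6.
0x52C6 = 21190.

21190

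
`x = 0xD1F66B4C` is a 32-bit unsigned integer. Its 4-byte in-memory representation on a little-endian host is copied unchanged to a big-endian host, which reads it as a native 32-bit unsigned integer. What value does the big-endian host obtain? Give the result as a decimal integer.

Stored little-endian, the bytes at ascending addresses are 4C 6B F6 D1.
Read back as big-endian, the last byte is least significant, giving 0x4C6BF6D1.
0x4C6BF6D1 = 1282143953.

1282143953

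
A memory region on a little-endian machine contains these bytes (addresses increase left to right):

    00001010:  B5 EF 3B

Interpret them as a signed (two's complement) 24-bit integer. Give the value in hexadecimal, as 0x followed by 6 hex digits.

0x3BEFB5

In little-endian order the low byte comes first in memory.
Reassemble most-significant byte first: 3B EF B5 → 0x3BEFB5.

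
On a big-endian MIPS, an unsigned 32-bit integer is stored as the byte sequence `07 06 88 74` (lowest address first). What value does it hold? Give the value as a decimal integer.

117868660

Big-endian stores the most-significant byte at the lowest address.
The bytes are already most-significant first: 0x07068874.
0x07068874 = 117868660.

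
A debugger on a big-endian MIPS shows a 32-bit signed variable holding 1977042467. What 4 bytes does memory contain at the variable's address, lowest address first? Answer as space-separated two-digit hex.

1977042467 in hexadecimal, padded to 32 bits, is 0x75D74623.
Split into bytes (most-significant first): 75 D7 46 23.
Big-endian: lowest address holds the most-significant byte.
So the memory order matches the most-significant-first order: 75 D7 46 23.

75 D7 46 23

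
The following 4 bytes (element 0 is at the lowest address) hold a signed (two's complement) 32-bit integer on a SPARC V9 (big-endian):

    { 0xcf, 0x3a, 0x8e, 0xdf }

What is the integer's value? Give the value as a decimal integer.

-818245921

Big-endian stores the most-significant byte at the lowest address.
The bytes are already most-significant first: 0xCF3A8EDF.
Top bit is set, so as a signed 32-bit value this is 0xCF3A8EDF − 2^32 = -818245921.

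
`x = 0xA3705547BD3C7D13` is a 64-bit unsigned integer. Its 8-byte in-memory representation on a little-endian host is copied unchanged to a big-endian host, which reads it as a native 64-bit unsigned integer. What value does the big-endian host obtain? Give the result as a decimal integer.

1404345442452730019

Stored little-endian, the bytes at ascending addresses are 13 7D 3C BD 47 55 70 A3.
Read back as big-endian, the last byte is least significant, giving 0x137D3CBD475570A3.
0x137D3CBD475570A3 = 1404345442452730019.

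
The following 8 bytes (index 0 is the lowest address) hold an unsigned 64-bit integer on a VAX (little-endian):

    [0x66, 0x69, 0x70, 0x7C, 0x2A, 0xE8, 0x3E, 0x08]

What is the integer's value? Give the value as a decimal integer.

594167470033496422

Little-endian: lowest address holds the least-significant byte.
Reassemble most-significant byte first: 08 3E E8 2A 7C 70 69 66 → 0x083EE82A7C706966.
0x083EE82A7C706966 = 594167470033496422.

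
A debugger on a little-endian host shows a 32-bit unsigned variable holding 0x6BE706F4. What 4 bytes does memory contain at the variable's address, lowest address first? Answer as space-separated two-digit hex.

F4 06 E7 6B

Split into bytes (most-significant first): 6B E7 06 F4.
Little-endian: lowest address holds the least-significant byte.
So at ascending addresses the bytes are F4 06 E7 6B.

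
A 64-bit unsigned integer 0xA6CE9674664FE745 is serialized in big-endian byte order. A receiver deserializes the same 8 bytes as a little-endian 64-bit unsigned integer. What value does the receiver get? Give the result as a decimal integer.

5037082009698487974

Stored big-endian, the bytes at ascending addresses are A6 CE 96 74 66 4F E7 45.
Read back as little-endian, the first byte is least significant, giving 0x45E74F667496CEA6.
0x45E74F667496CEA6 = 5037082009698487974.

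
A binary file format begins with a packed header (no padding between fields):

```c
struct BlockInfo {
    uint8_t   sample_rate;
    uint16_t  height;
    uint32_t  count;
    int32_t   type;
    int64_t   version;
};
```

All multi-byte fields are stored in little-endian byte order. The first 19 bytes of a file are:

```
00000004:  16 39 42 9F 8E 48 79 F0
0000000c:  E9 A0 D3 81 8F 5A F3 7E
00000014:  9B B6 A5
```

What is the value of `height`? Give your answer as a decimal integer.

16953

`height` follows `sample_rate` (1 byte), so it starts at byte offset 1 and occupies 2 bytes.
Bytes at offsets 1..2: 39 42.
In little-endian order the low byte comes first in memory.
Reassemble most-significant byte first: 42 39 → 0x4239.
0x4239 = 16953.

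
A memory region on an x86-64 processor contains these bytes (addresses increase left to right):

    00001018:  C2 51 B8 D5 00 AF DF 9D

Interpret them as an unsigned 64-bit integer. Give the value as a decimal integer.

11376003601881649602

Little-endian stores the least-significant byte at the lowest address.
Reassemble most-significant byte first: 9D DF AF 00 D5 B8 51 C2 → 0x9DDFAF00D5B851C2.
0x9DDFAF00D5B851C2 = 11376003601881649602.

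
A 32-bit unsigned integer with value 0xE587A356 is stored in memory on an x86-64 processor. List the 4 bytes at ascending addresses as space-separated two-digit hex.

Split into bytes (most-significant first): E5 87 A3 56.
Little-endian: lowest address holds the least-significant byte.
So at ascending addresses the bytes are 56 A3 87 E5.

56 A3 87 E5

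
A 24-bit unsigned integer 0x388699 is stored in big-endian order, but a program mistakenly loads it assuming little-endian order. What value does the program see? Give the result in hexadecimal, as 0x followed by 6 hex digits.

Stored big-endian, the bytes at ascending addresses are 38 86 99.
Read back as little-endian, the first byte is least significant, giving 0x998638.

0x998638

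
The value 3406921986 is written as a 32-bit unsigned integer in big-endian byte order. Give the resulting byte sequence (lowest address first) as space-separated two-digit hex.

3406921986 in hexadecimal, padded to 32 bits, is 0xCB118102.
Split into bytes (most-significant first): CB 11 81 02.
Big-endian stores the most-significant byte at the lowest address.
So the memory order matches the most-significant-first order: CB 11 81 02.

CB 11 81 02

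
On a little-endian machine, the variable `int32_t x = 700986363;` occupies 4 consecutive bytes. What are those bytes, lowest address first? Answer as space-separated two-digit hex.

FB 33 C8 29

700986363 in hexadecimal, padded to 32 bits, is 0x29C833FB.
Split into bytes (most-significant first): 29 C8 33 FB.
Little-endian: lowest address holds the least-significant byte.
So at ascending addresses the bytes are FB 33 C8 29.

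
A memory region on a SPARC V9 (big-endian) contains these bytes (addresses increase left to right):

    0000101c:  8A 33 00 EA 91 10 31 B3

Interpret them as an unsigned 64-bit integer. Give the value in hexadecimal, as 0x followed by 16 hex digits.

Big-endian stores the most-significant byte at the lowest address.
The bytes are already most-significant first: 0x8A3300EA911031B3.

0x8A3300EA911031B3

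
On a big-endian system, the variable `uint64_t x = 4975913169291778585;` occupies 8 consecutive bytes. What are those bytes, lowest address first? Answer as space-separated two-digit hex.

45 0D FE A9 F8 D3 1A 19

4975913169291778585 in hexadecimal, padded to 64 bits, is 0x450DFEA9F8D31A19.
Split into bytes (most-significant first): 45 0D FE A9 F8 D3 1A 19.
In big-endian order the high byte comes first in memory.
So the memory order matches the most-significant-first order: 45 0D FE A9 F8 D3 1A 19.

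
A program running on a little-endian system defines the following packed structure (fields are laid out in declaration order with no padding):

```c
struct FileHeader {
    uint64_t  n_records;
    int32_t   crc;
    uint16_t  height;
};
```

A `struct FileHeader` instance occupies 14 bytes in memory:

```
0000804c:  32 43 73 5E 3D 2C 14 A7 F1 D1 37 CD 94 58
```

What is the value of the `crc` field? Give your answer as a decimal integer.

`crc` follows `n_records` (8 bytes), so it starts at byte offset 8 and occupies 4 bytes.
Bytes at offsets 8..11: F1 D1 37 CD.
Little-endian stores the least-significant byte at the lowest address.
Reassemble most-significant byte first: CD 37 D1 F1 → 0xCD37D1F1.
Top bit is set, so as a signed 32-bit value this is 0xCD37D1F1 − 2^32 = -851979791.

-851979791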